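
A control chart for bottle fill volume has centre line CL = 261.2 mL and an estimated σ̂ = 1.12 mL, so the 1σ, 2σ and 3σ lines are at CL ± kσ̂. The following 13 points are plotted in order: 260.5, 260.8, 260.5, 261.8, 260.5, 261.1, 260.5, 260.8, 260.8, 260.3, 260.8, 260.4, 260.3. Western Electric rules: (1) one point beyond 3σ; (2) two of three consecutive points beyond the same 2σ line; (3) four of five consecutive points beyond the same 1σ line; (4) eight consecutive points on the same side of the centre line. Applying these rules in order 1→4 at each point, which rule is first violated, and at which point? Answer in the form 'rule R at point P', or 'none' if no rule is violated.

Zone of each point (C = within 1σ̂, B = 1σ̂–2σ̂, A = 2σ̂–3σ̂, * = beyond 3σ̂; sign = side of CL): 1:-C, 2:-C, 3:-C, 4:+C, 5:-C, 6:-C, 7:-C, 8:-C, 9:-C, 10:-C, 11:-C, 12:-C, 13:-C
Rule 4 (eight consecutive points on the same side of the centre line) is satisfied at point 12.

rule 4 at point 12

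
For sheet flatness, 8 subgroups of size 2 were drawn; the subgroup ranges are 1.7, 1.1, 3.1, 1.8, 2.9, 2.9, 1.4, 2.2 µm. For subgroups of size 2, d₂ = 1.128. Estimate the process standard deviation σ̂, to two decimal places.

1.89

R̄ = (1.7 + 1.1 + 3.1 + 1.8 + 2.9 + 2.9 + 1.4 + 2.2) / 8 = 2.1375
σ̂ = R̄ / d₂ = 2.1375 / 1.128 = 1.8949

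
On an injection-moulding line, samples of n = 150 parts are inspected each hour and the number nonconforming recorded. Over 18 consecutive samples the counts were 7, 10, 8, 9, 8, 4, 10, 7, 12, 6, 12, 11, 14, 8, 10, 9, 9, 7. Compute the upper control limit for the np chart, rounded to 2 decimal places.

p̄ = Σdᵢ / (k·n) = 161 / (18 × 150) = 0.05963
UCL = np̄ + 3·√(np̄(1−p̄)) = 8.9444 + 3 × √(8.9444×0.94037) = 8.9444 + 3 × 2.9002 = 17.6450

17.65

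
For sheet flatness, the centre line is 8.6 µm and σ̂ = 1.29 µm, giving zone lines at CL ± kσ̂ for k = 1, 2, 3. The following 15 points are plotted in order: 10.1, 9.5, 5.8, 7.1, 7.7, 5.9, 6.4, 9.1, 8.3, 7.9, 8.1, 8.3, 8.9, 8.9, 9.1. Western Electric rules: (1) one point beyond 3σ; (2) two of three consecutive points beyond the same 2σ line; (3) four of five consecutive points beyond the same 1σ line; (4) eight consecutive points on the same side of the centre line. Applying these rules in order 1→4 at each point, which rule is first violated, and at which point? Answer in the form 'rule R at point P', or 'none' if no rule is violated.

Zone of each point (C = within 1σ̂, B = 1σ̂–2σ̂, A = 2σ̂–3σ̂, * = beyond 3σ̂; sign = side of CL): 1:+B, 2:+C, 3:-A, 4:-B, 5:-C, 6:-A, 7:-B, 8:+C, 9:-C, 10:-C, 11:-C, 12:-C, 13:+C, 14:+C, 15:+C
Rule 3 (four of five consecutive points beyond the same 1σ limit) is satisfied at point 7.

rule 3 at point 7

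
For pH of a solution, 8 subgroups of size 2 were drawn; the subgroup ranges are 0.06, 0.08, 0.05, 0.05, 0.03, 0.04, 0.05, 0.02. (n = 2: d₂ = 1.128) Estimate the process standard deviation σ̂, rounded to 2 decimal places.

R̄ = (0.06 + 0.08 + 0.05 + 0.05 + 0.03 + 0.04 + 0.05 + 0.02) / 8 = 0.0475
σ̂ = R̄ / d₂ = 0.0475 / 1.128 = 0.0421

0.04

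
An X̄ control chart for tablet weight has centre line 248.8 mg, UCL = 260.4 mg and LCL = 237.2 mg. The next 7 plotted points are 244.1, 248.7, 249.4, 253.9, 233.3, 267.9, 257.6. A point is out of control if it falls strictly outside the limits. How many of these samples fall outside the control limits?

Compare each point to [237.2, 260.4]: sample 5 = 233.3 < LCL; sample 6 = 267.9 > UCL.

2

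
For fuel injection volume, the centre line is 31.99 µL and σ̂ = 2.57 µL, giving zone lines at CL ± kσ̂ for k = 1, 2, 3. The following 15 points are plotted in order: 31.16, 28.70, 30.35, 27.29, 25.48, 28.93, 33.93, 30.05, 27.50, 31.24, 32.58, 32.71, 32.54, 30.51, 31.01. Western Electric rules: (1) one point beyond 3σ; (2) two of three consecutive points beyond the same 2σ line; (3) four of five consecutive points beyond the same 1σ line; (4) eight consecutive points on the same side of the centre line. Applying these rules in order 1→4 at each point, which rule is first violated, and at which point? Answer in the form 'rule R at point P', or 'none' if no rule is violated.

Zone of each point (C = within 1σ̂, B = 1σ̂–2σ̂, A = 2σ̂–3σ̂, * = beyond 3σ̂; sign = side of CL): 1:-C, 2:-B, 3:-C, 4:-B, 5:-A, 6:-B, 7:+C, 8:-C, 9:-B, 10:-C, 11:+C, 12:+C, 13:+C, 14:-C, 15:-C
Rule 3 (four of five consecutive points beyond the same 1σ limit) is satisfied at point 6.

rule 3 at point 6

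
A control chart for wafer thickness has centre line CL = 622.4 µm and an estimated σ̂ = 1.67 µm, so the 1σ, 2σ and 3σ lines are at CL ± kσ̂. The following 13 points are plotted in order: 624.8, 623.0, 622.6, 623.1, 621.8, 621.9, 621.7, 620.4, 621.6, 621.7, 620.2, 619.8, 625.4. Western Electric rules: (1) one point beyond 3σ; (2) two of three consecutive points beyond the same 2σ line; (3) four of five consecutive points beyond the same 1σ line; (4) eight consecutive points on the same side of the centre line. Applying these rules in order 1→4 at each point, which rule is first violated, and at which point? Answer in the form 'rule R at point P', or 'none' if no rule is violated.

rule 4 at point 12

Zone of each point (C = within 1σ̂, B = 1σ̂–2σ̂, A = 2σ̂–3σ̂, * = beyond 3σ̂; sign = side of CL): 1:+B, 2:+C, 3:+C, 4:+C, 5:-C, 6:-C, 7:-C, 8:-B, 9:-C, 10:-C, 11:-B, 12:-B, 13:+B
Rule 4 (eight consecutive points on the same side of the centre line) is satisfied at point 12.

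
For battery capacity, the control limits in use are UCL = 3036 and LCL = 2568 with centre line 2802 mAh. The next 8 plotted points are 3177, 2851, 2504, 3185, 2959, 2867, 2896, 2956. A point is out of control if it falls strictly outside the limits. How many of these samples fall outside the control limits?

Compare each point to [2568, 3036]: sample 1 = 3177 > UCL; sample 3 = 2504 < LCL; sample 4 = 3185 > UCL.

3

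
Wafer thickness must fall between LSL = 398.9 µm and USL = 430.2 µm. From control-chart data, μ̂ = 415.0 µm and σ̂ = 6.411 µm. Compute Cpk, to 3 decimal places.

Cpu = (USL − μ̂) / (3σ̂) = (430.2 − 415.0) / (3 × 6.411) = 0.7903; Cpl = (μ̂ − LSL) / (3σ̂) = (415.0 − 398.9) / (3 × 6.411) = 0.8371; Cpk = min(Cpu, Cpl) = 0.7903

0.790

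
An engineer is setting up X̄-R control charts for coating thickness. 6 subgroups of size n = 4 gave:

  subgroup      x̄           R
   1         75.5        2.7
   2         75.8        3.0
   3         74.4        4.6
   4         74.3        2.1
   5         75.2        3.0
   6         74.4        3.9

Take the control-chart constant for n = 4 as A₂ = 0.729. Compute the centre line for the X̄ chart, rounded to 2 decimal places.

74.93

X̄̄ = (75.5 + 75.8 + 74.4 + 74.3 + 75.2 + 74.4) / 6 = 449.6000 / 6 = 74.9333
CL = X̄̄ = 74.9333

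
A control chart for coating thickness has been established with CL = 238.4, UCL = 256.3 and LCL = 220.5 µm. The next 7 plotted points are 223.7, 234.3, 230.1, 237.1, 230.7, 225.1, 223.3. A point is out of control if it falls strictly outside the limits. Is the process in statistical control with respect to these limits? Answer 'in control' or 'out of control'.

in control

All 7 points lie within [220.5, 256.3].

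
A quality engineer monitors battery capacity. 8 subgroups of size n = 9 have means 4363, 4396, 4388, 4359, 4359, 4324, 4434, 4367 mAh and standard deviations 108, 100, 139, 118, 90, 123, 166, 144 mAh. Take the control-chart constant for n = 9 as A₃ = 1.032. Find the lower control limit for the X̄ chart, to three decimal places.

4246.298

X̄̄ = (4363 + 4396 + 4388 + 4359 + 4359 + 4324 + 4434 + 4367) / 8 = 4373.7500
s̄ = (108 + 100 + 139 + 118 + 90 + 123 + 166 + 144) / 8 = 123.5000
LCL = X̄̄ − A₃·s̄ = 4373.7500 − 1.032 × 123.5000 = 4246.2980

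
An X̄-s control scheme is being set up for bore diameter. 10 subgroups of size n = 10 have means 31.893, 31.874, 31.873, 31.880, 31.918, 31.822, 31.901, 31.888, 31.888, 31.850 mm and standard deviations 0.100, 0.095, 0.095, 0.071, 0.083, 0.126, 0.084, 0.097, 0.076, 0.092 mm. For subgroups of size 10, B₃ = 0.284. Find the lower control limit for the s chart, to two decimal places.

s̄ = (0.100 + 0.095 + 0.095 + 0.071 + 0.083 + 0.126 + 0.084 + 0.097 + 0.076 + 0.092) / 10 = 0.0919
LCL_s = B₃·s̄ = 0.284 × 0.0919 = 0.0261

0.03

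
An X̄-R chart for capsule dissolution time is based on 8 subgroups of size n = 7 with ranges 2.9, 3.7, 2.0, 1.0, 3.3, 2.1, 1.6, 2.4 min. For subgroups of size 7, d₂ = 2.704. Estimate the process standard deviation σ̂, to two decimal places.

R̄ = (2.9 + 3.7 + 2.0 + 1.0 + 3.3 + 2.1 + 1.6 + 2.4) / 8 = 2.3750
σ̂ = R̄ / d₂ = 2.3750 / 2.704 = 0.8783

0.88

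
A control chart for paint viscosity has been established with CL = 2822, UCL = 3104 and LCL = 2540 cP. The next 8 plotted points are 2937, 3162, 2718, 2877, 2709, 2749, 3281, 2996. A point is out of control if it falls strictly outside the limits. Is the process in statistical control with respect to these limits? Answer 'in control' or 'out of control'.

Compare each point to [2540, 3104]: sample 2 = 3162 > UCL; sample 7 = 3281 > UCL.

out of control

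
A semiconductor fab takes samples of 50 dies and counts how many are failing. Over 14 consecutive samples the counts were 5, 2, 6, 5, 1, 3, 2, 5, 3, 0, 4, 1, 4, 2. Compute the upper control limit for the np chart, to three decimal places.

p̄ = Σdᵢ / (k·n) = 43 / (14 × 50) = 0.06143
UCL = np̄ + 3·√(np̄(1−p̄)) = 3.0714 + 3 × √(3.0714×0.93857) = 3.0714 + 3 × 1.6979 = 8.1650

8.165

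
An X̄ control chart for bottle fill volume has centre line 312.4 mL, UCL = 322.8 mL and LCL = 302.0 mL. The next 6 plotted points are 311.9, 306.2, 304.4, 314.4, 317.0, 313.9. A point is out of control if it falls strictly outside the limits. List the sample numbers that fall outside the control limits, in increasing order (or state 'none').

All 6 points lie within [302.0, 322.8].

none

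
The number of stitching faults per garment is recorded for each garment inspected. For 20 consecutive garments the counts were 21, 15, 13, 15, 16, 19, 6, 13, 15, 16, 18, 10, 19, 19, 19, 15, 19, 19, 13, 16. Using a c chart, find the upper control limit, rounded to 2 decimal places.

c̄ = (21 + 15 + 13 + 15 + 16 + 19 + 6 + 13 + 15 + 16 + 18 + 10 + 19 + 19 + 19 + 15 + 19 + 19 + 13 + 16) / 20 = 316 / 20 = 15.8000
UCL = c̄ + 3√c̄ = 15.8000 + 3 × √15.8000 = 15.8000 + 3 × 3.9749 = 27.7248

27.72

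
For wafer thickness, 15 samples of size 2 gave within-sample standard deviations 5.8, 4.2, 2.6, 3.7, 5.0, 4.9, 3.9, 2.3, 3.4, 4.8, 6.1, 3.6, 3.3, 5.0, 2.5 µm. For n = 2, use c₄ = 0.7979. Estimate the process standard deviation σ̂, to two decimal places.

s̄ = (5.8 + 4.2 + 2.6 + 3.7 + 5.0 + 4.9 + 3.9 + 2.3 + 3.4 + 4.8 + 6.1 + 3.6 + 3.3 + 5.0 + 2.5) / 15 = 4.0733
σ̂ = s̄ / c₄ = 4.0733 / 0.7979 = 5.1051

5.11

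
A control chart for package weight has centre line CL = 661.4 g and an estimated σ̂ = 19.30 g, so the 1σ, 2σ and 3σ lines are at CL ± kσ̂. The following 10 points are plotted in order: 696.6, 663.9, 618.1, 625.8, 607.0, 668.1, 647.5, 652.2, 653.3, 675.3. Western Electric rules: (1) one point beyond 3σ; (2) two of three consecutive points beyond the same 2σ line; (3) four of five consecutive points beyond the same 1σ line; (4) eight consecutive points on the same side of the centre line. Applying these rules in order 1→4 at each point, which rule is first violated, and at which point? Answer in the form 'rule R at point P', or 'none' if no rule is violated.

rule 2 at point 5

Zone of each point (C = within 1σ̂, B = 1σ̂–2σ̂, A = 2σ̂–3σ̂, * = beyond 3σ̂; sign = side of CL): 1:+B, 2:+C, 3:-A, 4:-B, 5:-A, 6:+C, 7:-C, 8:-C, 9:-C, 10:+C
Rule 2 (two of three consecutive points beyond the same 2σ limit) is satisfied at point 5.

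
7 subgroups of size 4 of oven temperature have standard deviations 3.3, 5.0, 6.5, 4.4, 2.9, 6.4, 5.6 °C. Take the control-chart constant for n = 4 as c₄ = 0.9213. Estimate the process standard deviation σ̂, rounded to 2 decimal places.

s̄ = (3.3 + 5.0 + 6.5 + 4.4 + 2.9 + 6.4 + 5.6) / 7 = 4.8714
σ̂ = s̄ / c₄ = 4.8714 / 0.9213 = 5.2876

5.29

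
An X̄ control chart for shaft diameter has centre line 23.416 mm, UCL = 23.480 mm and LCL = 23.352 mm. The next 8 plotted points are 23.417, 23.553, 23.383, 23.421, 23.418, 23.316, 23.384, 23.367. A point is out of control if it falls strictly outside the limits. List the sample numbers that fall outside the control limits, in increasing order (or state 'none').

Compare each point to [23.352, 23.480]: sample 2 = 23.553 > UCL; sample 6 = 23.316 < LCL.

2, 6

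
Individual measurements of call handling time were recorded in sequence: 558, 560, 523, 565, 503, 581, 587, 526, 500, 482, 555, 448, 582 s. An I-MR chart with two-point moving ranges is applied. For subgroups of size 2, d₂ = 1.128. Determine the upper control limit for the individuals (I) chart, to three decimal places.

679.328

X̄ = (558 + 560 + 523 + 565 + 503 + 581 + 587 + 526 + 500 + 482 + 555 + 448 + 582) / 13 = 536.1538
Moving ranges: 2, 37, 42, 62, 78, 6, 61, 26, 18, 73, 107, 134; M̄R̄ = 646.0000 / 12 = 53.8333
UCL = X̄ + 3·M̄R̄/d₂ = 536.1538 + 3 × 53.8333 / 1.128 = 679.3276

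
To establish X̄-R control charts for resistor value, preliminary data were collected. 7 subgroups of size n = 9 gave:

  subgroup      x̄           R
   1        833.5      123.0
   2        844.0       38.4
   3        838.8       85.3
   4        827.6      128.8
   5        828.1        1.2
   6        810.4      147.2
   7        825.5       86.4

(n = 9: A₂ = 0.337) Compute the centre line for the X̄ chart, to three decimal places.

X̄̄ = (833.5 + 844.0 + 838.8 + 827.6 + 828.1 + 810.4 + 825.5) / 7 = 5807.9000 / 7 = 829.7000
CL = X̄̄ = 829.7000

829.700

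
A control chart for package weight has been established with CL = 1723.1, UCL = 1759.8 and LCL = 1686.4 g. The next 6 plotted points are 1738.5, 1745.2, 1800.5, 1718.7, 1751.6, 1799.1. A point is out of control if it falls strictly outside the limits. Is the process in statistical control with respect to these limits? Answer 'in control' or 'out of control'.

out of control

Compare each point to [1686.4, 1759.8]: sample 3 = 1800.5 > UCL; sample 6 = 1799.1 > UCL.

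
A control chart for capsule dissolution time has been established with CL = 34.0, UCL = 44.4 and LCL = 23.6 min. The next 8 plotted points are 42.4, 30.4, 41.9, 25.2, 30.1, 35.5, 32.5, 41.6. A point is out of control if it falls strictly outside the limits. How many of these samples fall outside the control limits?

All 8 points lie within [23.6, 44.4].

0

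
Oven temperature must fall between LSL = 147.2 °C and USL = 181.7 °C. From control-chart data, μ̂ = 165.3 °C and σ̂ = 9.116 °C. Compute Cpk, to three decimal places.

Cpu = (USL − μ̂) / (3σ̂) = (181.7 − 165.3) / (3 × 9.116) = 0.5997; Cpl = (μ̂ − LSL) / (3σ̂) = (165.3 − 147.2) / (3 × 9.116) = 0.6618; Cpk = min(Cpu, Cpl) = 0.5997

0.600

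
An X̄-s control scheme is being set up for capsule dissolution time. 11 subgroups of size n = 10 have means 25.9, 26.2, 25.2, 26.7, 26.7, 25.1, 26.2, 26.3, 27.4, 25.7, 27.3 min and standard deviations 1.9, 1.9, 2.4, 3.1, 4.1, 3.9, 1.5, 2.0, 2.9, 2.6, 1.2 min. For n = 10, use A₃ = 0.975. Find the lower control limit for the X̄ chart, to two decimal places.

X̄̄ = (25.9 + 26.2 + 25.2 + 26.7 + 26.7 + 25.1 + 26.2 + 26.3 + 27.4 + 25.7 + 27.3) / 11 = 26.2455
s̄ = (1.9 + 1.9 + 2.4 + 3.1 + 4.1 + 3.9 + 1.5 + 2.0 + 2.9 + 2.6 + 1.2) / 11 = 2.5000
LCL = X̄̄ − A₃·s̄ = 26.2455 − 0.975 × 2.5000 = 23.8080

23.81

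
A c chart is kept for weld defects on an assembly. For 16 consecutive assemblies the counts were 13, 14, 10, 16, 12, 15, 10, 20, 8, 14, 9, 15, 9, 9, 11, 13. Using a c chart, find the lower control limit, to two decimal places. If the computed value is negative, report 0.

c̄ = (13 + 14 + 10 + 16 + 12 + 15 + 10 + 20 + 8 + 14 + 9 + 15 + 9 + 9 + 11 + 13) / 16 = 198 / 16 = 12.3750
LCL = c̄ − 3√c̄ = 12.3750 − 3 × 3.5178 = 1.8216

1.82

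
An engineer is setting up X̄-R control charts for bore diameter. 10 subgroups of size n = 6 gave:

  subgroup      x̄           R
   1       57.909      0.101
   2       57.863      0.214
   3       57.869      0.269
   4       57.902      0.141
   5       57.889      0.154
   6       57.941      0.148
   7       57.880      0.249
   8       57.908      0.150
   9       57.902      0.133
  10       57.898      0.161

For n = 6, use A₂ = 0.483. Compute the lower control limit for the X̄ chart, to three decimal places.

57.813

X̄̄ = (57.909 + 57.863 + 57.869 + 57.902 + 57.889 + 57.941 + 57.880 + 57.908 + 57.902 + 57.898) / 10 = 578.9610 / 10 = 57.8961
R̄ = (0.101 + 0.214 + 0.269 + 0.141 + 0.154 + 0.148 + 0.249 + 0.150 + 0.133 + 0.161) / 10 = 1.7200 / 10 = 0.1720
LCL = X̄̄ − A₂·R̄ = 57.8961 − 0.483 × 0.1720 = 57.8130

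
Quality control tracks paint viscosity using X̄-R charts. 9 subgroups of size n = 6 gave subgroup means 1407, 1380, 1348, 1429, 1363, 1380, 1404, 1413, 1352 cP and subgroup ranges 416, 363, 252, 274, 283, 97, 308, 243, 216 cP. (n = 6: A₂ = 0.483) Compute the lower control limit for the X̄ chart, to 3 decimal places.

1254.632

X̄̄ = (1407 + 1380 + 1348 + 1429 + 1363 + 1380 + 1404 + 1413 + 1352) / 9 = 12476.0000 / 9 = 1386.2222
R̄ = (416 + 363 + 252 + 274 + 283 + 97 + 308 + 243 + 216) / 9 = 2452.0000 / 9 = 272.4444
LCL = X̄̄ − A₂·R̄ = 1386.2222 − 0.483 × 272.4444 = 1254.6316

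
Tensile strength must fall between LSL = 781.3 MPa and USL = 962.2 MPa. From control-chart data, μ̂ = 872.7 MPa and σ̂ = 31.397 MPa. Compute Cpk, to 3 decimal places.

Cpu = (USL − μ̂) / (3σ̂) = (962.2 − 872.7) / (3 × 31.397) = 0.9502; Cpl = (μ̂ − LSL) / (3σ̂) = (872.7 − 781.3) / (3 × 31.397) = 0.9704; Cpk = min(Cpu, Cpl) = 0.9502

0.950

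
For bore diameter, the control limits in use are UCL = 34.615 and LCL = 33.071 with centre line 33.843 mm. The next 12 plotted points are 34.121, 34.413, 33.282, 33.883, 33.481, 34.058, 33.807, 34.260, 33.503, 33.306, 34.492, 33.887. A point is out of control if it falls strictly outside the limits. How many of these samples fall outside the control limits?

0

All 12 points lie within [33.071, 34.615].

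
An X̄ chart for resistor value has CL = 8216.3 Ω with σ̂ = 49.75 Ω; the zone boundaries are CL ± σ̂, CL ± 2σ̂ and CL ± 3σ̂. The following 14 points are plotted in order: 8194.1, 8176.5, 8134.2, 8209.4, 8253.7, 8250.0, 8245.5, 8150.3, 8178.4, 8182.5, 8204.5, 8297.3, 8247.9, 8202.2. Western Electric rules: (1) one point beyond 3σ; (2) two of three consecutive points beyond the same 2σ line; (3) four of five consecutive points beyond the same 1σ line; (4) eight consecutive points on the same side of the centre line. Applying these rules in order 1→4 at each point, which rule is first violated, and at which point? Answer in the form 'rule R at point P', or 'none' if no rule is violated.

Zone of each point (C = within 1σ̂, B = 1σ̂–2σ̂, A = 2σ̂–3σ̂, * = beyond 3σ̂; sign = side of CL): 1:-C, 2:-C, 3:-B, 4:-C, 5:+C, 6:+C, 7:+C, 8:-B, 9:-C, 10:-C, 11:-C, 12:+B, 13:+C, 14:-C
No rule fires across all 14 points.

none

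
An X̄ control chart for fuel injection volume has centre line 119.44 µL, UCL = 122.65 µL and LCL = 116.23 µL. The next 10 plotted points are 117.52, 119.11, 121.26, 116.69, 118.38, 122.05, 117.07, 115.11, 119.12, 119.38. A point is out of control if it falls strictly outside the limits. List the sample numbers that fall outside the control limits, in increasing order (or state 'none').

Compare each point to [116.23, 122.65]: sample 8 = 115.11 < LCL.

8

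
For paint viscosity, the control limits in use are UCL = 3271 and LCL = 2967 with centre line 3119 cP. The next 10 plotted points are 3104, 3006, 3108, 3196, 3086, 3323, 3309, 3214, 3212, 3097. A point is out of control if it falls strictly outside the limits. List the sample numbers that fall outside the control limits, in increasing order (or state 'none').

6, 7

Compare each point to [2967, 3271]: sample 6 = 3323 > UCL; sample 7 = 3309 > UCL.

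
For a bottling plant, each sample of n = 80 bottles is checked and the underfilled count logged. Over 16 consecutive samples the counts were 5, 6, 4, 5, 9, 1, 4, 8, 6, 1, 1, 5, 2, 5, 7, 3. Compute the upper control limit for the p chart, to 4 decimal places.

0.1335

p̄ = Σdᵢ / (k·n) = 72 / (16 × 80) = 0.05625
UCL = p̄ + 3·√(p̄(1−p̄)/n) = 0.05625 + 3 × √(0.05625×0.94375/80) = 0.05625 + 3 × 0.02576 = 0.13353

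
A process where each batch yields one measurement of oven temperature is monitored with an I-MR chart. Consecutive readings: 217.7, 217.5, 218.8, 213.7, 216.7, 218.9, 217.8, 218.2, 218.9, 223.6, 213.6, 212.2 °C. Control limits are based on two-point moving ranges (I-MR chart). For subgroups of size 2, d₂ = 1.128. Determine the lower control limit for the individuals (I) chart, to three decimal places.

X̄ = (217.7 + 217.5 + 218.8 + 213.7 + 216.7 + 218.9 + 217.8 + 218.2 + 218.9 + 223.6 + 213.6 + 212.2) / 12 = 217.3000
Moving ranges: 0.2, 1.3, 5.1, 3.0, 2.2, 1.1, 0.4, 0.7, 4.7, 10.0, 1.4; M̄R̄ = 30.1000 / 11 = 2.7364
LCL = X̄ − 3·M̄R̄/d₂ = 217.3000 − 3 × 2.7364 / 1.128 = 210.0224

210.022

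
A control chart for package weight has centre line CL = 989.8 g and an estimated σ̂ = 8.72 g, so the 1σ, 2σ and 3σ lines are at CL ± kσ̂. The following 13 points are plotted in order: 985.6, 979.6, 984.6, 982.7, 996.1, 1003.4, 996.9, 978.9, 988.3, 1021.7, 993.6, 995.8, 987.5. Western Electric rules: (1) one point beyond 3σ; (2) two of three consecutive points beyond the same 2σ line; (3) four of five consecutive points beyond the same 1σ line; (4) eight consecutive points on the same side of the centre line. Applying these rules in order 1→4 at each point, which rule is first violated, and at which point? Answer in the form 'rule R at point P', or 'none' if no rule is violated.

Zone of each point (C = within 1σ̂, B = 1σ̂–2σ̂, A = 2σ̂–3σ̂, * = beyond 3σ̂; sign = side of CL): 1:-C, 2:-B, 3:-C, 4:-C, 5:+C, 6:+B, 7:+C, 8:-B, 9:-C, 10:+*, 11:+C, 12:+C, 13:-C
Rule 1 (one point beyond the 3σ limits) is satisfied at point 10.

rule 1 at point 10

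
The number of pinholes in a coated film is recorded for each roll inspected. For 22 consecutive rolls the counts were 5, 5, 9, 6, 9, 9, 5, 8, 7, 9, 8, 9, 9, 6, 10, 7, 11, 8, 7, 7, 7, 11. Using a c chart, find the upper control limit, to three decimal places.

c̄ = (5 + 5 + 9 + 6 + 9 + 9 + 5 + 8 + 7 + 9 + 8 + 9 + 9 + 6 + 10 + 7 + 11 + 8 + 7 + 7 + 7 + 11) / 22 = 172 / 22 = 7.8182
UCL = c̄ + 3√c̄ = 7.8182 + 3 × √7.8182 = 7.8182 + 3 × 2.7961 = 16.2065

16.206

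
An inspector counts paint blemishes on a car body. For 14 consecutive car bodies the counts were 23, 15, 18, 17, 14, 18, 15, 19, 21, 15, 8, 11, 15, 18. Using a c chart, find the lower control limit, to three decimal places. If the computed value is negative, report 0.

c̄ = (23 + 15 + 18 + 17 + 14 + 18 + 15 + 19 + 21 + 15 + 8 + 11 + 15 + 18) / 14 = 227 / 14 = 16.2143
LCL = c̄ − 3√c̄ = 16.2143 − 3 × 4.0267 = 4.1342

4.134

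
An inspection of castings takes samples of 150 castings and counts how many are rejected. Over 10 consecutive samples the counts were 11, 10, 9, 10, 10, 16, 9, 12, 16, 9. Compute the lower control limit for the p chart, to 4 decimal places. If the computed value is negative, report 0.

0.0103

p̄ = Σdᵢ / (k·n) = 112 / (10 × 150) = 0.07467
LCL = p̄ − 3·√(p̄(1−p̄)/n) = 0.07467 − 3 × 0.02146 = 0.01028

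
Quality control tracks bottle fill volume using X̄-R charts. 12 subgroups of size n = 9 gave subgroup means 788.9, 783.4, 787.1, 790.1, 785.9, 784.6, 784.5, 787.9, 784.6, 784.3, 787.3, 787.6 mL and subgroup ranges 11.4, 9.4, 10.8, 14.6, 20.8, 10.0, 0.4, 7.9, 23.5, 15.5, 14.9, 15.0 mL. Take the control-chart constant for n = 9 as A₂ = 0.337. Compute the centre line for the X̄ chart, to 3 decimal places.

X̄̄ = (788.9 + 783.4 + 787.1 + 790.1 + 785.9 + 784.6 + 784.5 + 787.9 + 784.6 + 784.3 + 787.3 + 787.6) / 12 = 9436.2000 / 12 = 786.3500
CL = X̄̄ = 786.3500

786.350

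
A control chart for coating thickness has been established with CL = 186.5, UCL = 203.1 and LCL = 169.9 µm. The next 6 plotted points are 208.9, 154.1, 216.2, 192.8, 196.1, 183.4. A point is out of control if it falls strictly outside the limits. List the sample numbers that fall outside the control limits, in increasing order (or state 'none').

1, 2, 3

Compare each point to [169.9, 203.1]: sample 1 = 208.9 > UCL; sample 2 = 154.1 < LCL; sample 3 = 216.2 > UCL.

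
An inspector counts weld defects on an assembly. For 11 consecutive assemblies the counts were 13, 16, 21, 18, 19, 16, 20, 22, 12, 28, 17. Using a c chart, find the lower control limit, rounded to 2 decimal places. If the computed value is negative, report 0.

c̄ = (13 + 16 + 21 + 18 + 19 + 16 + 20 + 22 + 12 + 28 + 17) / 11 = 202 / 11 = 18.3636
LCL = c̄ − 3√c̄ = 18.3636 − 3 × 4.2853 = 5.5078

5.51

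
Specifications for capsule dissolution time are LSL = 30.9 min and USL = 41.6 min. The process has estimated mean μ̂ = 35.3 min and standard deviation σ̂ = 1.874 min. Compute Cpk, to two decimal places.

Cpu = (USL − μ̂) / (3σ̂) = (41.6 − 35.3) / (3 × 1.874) = 1.1206; Cpl = (μ̂ − LSL) / (3σ̂) = (35.3 − 30.9) / (3 × 1.874) = 0.7826; Cpk = min(Cpu, Cpl) = 0.7826

0.78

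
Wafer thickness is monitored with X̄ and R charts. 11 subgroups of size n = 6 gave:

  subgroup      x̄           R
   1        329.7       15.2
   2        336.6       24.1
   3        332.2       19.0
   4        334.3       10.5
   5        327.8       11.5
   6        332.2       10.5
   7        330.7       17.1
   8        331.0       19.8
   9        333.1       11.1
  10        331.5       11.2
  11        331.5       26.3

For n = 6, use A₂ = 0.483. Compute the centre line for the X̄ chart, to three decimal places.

X̄̄ = (329.7 + 336.6 + 332.2 + 334.3 + 327.8 + 332.2 + 330.7 + 331.0 + 333.1 + 331.5 + 331.5) / 11 = 3650.6000 / 11 = 331.8727
CL = X̄̄ = 331.8727

331.873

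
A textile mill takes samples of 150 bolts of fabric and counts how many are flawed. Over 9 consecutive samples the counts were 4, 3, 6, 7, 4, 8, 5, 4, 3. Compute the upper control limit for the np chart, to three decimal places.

11.413

p̄ = Σdᵢ / (k·n) = 44 / (9 × 150) = 0.03259
UCL = np̄ + 3·√(np̄(1−p̄)) = 4.8889 + 3 × √(4.8889×0.96741) = 4.8889 + 3 × 2.1748 = 11.4131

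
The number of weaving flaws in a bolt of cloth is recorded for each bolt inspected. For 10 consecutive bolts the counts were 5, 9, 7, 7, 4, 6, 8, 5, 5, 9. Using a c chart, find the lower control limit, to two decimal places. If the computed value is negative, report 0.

0.00

c̄ = (5 + 9 + 7 + 7 + 4 + 6 + 8 + 5 + 5 + 9) / 10 = 65 / 10 = 6.5000
LCL = c̄ − 3√c̄ = 6.5000 − 3 × 2.5495 = -1.1485 → 0 (cannot be negative)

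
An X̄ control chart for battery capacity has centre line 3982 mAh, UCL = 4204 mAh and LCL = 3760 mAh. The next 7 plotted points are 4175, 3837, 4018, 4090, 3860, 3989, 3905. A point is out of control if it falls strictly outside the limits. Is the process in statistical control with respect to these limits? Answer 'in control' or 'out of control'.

in control

All 7 points lie within [3760, 4204].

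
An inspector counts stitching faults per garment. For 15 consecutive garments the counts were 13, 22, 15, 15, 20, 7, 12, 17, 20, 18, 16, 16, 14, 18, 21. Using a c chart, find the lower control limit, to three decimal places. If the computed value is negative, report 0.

c̄ = (13 + 22 + 15 + 15 + 20 + 7 + 12 + 17 + 20 + 18 + 16 + 16 + 14 + 18 + 21) / 15 = 244 / 15 = 16.2667
LCL = c̄ − 3√c̄ = 16.2667 − 3 × 4.0332 = 4.1671

4.167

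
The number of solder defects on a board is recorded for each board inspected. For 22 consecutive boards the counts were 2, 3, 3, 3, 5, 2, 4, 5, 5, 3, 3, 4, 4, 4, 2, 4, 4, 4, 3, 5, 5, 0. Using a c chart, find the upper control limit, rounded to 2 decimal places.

9.11

c̄ = (2 + 3 + 3 + 3 + 5 + 2 + 4 + 5 + 5 + 3 + 3 + 4 + 4 + 4 + 2 + 4 + 4 + 4 + 3 + 5 + 5 + 0) / 22 = 77 / 22 = 3.5000
UCL = c̄ + 3√c̄ = 3.5000 + 3 × √3.5000 = 3.5000 + 3 × 1.8708 = 9.1125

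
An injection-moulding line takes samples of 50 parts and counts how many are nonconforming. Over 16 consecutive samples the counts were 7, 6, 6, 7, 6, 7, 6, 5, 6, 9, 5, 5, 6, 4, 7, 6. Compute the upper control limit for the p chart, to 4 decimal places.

0.2616

p̄ = Σdᵢ / (k·n) = 98 / (16 × 50) = 0.12250
UCL = p̄ + 3·√(p̄(1−p̄)/n) = 0.12250 + 3 × √(0.12250×0.87750/50) = 0.12250 + 3 × 0.04637 = 0.26160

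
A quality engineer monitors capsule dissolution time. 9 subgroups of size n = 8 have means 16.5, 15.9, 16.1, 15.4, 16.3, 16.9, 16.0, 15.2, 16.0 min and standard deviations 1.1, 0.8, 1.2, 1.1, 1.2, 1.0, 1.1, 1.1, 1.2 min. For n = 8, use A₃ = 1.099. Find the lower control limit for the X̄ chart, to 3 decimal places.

X̄̄ = (16.5 + 15.9 + 16.1 + 15.4 + 16.3 + 16.9 + 16.0 + 15.2 + 16.0) / 9 = 16.0333
s̄ = (1.1 + 0.8 + 1.2 + 1.1 + 1.2 + 1.0 + 1.1 + 1.1 + 1.2) / 9 = 1.0889
LCL = X̄̄ − A₃·s̄ = 16.0333 − 1.099 × 1.0889 = 14.8366

14.837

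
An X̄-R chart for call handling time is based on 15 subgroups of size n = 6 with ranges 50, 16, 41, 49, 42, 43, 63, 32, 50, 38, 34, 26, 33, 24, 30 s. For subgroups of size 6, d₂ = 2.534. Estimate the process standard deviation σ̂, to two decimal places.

15.02

R̄ = (50 + 16 + 41 + 49 + 42 + 43 + 63 + 32 + 50 + 38 + 34 + 26 + 33 + 24 + 30) / 15 = 38.0667
σ̂ = R̄ / d₂ = 38.0667 / 2.534 = 15.0224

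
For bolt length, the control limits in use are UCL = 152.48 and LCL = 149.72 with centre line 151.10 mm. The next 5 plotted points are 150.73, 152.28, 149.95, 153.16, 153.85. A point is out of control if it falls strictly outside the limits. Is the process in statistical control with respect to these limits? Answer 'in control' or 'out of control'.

Compare each point to [149.72, 152.48]: sample 4 = 153.16 > UCL; sample 5 = 153.85 > UCL.

out of control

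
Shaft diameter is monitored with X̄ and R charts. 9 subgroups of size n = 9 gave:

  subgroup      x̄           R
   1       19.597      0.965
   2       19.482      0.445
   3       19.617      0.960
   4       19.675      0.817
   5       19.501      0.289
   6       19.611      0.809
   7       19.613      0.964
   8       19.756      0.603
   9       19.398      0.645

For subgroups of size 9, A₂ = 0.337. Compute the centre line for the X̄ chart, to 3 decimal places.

X̄̄ = (19.597 + 19.482 + 19.617 + 19.675 + 19.501 + 19.611 + 19.613 + 19.756 + 19.398) / 9 = 176.2500 / 9 = 19.5833
CL = X̄̄ = 19.5833

19.583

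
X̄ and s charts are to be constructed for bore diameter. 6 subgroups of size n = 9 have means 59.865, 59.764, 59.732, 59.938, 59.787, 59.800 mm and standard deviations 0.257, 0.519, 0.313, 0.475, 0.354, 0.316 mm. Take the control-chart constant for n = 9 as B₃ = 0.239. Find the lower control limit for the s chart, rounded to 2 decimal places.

0.09

s̄ = (0.257 + 0.519 + 0.313 + 0.475 + 0.354 + 0.316) / 6 = 0.3723
LCL_s = B₃·s̄ = 0.239 × 0.3723 = 0.0890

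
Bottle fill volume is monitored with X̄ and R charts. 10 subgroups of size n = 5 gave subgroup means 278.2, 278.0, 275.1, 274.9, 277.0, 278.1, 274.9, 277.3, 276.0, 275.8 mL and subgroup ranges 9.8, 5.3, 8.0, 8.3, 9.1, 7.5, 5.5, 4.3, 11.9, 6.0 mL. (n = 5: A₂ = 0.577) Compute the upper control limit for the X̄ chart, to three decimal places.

280.898

X̄̄ = (278.2 + 278.0 + 275.1 + 274.9 + 277.0 + 278.1 + 274.9 + 277.3 + 276.0 + 275.8) / 10 = 2765.3000 / 10 = 276.5300
R̄ = (9.8 + 5.3 + 8.0 + 8.3 + 9.1 + 7.5 + 5.5 + 4.3 + 11.9 + 6.0) / 10 = 75.7000 / 10 = 7.5700
UCL = X̄̄ + A₂·R̄ = 276.5300 + 0.577 × 7.5700 = 280.8979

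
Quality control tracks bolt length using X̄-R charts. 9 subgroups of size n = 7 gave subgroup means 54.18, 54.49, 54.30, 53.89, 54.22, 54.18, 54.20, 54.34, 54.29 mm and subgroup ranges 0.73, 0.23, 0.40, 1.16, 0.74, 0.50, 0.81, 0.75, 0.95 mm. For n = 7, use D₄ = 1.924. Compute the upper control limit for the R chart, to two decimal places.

1.34

R̄ = (0.73 + 0.23 + 0.40 + 1.16 + 0.74 + 0.50 + 0.81 + 0.75 + 0.95) / 9 = 6.2700 / 9 = 0.6967
UCL_R = D₄·R̄ = 1.924 × 0.6967 = 1.3404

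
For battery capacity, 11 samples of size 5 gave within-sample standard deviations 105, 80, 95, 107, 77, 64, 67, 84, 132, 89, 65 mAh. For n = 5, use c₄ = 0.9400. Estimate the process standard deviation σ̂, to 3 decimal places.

s̄ = (105 + 80 + 95 + 107 + 77 + 64 + 67 + 84 + 132 + 89 + 65) / 11 = 87.7273
σ̂ = s̄ / c₄ = 87.7273 / 0.9400 = 93.3269

93.327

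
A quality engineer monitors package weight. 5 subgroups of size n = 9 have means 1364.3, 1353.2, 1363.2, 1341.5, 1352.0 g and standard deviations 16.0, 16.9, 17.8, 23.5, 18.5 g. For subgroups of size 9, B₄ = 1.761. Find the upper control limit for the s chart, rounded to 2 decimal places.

s̄ = (16.0 + 16.9 + 17.8 + 23.5 + 18.5) / 5 = 18.5400
UCL_s = B₄·s̄ = 1.761 × 18.5400 = 32.6489

32.65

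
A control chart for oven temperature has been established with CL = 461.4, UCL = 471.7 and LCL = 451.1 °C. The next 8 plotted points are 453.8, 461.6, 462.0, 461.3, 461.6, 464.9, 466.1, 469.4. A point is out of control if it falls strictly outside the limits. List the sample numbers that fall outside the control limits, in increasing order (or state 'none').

All 8 points lie within [451.1, 471.7].

none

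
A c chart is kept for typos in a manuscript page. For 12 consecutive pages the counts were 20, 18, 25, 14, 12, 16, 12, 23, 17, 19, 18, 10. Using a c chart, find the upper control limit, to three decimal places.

29.369

c̄ = (20 + 18 + 25 + 14 + 12 + 16 + 12 + 23 + 17 + 19 + 18 + 10) / 12 = 204 / 12 = 17.0000
UCL = c̄ + 3√c̄ = 17.0000 + 3 × √17.0000 = 17.0000 + 3 × 4.1231 = 29.3693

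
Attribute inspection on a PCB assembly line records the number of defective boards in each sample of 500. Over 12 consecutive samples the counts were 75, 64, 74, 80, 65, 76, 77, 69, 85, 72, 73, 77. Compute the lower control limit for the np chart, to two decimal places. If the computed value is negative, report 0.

p̄ = Σdᵢ / (k·n) = 887 / (12 × 500) = 0.14783
LCL = np̄ − 3·√(np̄(1−p̄)) = 73.9167 − 3 × 7.9366 = 50.1069

50.11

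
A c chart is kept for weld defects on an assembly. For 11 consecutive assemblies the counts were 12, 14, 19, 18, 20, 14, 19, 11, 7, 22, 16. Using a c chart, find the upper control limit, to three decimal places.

c̄ = (12 + 14 + 19 + 18 + 20 + 14 + 19 + 11 + 7 + 22 + 16) / 11 = 172 / 11 = 15.6364
UCL = c̄ + 3√c̄ = 15.6364 + 3 × √15.6364 = 15.6364 + 3 × 3.9543 = 27.4992

27.499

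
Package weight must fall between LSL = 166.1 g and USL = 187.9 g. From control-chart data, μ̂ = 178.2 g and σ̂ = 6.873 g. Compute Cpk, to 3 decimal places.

0.470

Cpu = (USL − μ̂) / (3σ̂) = (187.9 − 178.2) / (3 × 6.873) = 0.4704; Cpl = (μ̂ − LSL) / (3σ̂) = (178.2 − 166.1) / (3 × 6.873) = 0.5868; Cpk = min(Cpu, Cpl) = 0.4704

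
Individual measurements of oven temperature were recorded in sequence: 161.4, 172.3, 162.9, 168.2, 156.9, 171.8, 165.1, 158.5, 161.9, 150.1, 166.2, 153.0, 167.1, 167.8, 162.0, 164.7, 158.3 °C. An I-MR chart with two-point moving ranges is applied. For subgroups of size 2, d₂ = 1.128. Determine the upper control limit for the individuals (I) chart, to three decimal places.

185.990

X̄ = (161.4 + 172.3 + 162.9 + 168.2 + 156.9 + 171.8 + 165.1 + 158.5 + 161.9 + 150.1 + 166.2 + 153.0 + 167.1 + 167.8 + 162.0 + 164.7 + 158.3) / 17 = 162.8353
Moving ranges: 10.9, 9.4, 5.3, 11.3, 14.9, 6.7, 6.6, 3.4, 11.8, 16.1, 13.2, 14.1, 0.7, 5.8, 2.7, 6.4; M̄R̄ = 139.3000 / 16 = 8.7063
UCL = X̄ + 3·M̄R̄/d₂ = 162.8353 + 3 × 8.7063 / 1.128 = 185.9902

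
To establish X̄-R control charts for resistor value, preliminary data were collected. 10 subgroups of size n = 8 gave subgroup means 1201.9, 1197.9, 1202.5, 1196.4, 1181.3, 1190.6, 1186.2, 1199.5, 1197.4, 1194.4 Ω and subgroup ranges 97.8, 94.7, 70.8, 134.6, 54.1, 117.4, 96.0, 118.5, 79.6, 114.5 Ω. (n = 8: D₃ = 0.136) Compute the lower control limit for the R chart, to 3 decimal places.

13.301

R̄ = (97.8 + 94.7 + 70.8 + 134.6 + 54.1 + 117.4 + 96.0 + 118.5 + 79.6 + 114.5) / 10 = 978.0000 / 10 = 97.8000
LCL_R = D₃·R̄ = 0.136 × 97.8000 = 13.3008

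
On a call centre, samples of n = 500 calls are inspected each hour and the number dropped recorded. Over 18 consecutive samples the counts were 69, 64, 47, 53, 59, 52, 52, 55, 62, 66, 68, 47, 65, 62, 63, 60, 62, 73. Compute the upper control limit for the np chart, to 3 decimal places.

p̄ = Σdᵢ / (k·n) = 1079 / (18 × 500) = 0.11989
UCL = np̄ + 3·√(np̄(1−p̄)) = 59.9444 + 3 × √(59.9444×0.88011) = 59.9444 + 3 × 7.2635 = 81.7348

81.735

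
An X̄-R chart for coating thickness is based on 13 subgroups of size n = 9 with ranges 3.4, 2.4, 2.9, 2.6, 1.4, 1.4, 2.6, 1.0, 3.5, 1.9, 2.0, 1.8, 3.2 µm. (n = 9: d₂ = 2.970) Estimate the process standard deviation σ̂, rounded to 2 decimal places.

0.78

R̄ = (3.4 + 2.4 + 2.9 + 2.6 + 1.4 + 1.4 + 2.6 + 1.0 + 3.5 + 1.9 + 2.0 + 1.8 + 3.2) / 13 = 2.3154
σ̂ = R̄ / d₂ = 2.3154 / 2.970 = 0.7796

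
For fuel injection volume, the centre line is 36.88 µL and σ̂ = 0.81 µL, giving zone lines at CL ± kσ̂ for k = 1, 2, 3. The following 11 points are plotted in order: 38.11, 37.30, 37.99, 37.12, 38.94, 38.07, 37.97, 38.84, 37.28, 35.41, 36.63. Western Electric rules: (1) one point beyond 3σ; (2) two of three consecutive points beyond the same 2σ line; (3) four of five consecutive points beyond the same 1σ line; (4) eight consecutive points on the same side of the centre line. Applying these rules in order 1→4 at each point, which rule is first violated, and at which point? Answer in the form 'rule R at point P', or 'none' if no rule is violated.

rule 3 at point 7

Zone of each point (C = within 1σ̂, B = 1σ̂–2σ̂, A = 2σ̂–3σ̂, * = beyond 3σ̂; sign = side of CL): 1:+B, 2:+C, 3:+B, 4:+C, 5:+A, 6:+B, 7:+B, 8:+A, 9:+C, 10:-B, 11:-C
Rule 3 (four of five consecutive points beyond the same 1σ limit) is satisfied at point 7.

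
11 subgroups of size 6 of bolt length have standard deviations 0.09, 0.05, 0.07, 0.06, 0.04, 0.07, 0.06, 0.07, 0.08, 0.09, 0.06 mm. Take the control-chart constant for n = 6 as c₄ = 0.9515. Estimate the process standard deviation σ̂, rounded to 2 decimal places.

0.07

s̄ = (0.09 + 0.05 + 0.07 + 0.06 + 0.04 + 0.07 + 0.06 + 0.07 + 0.08 + 0.09 + 0.06) / 11 = 0.0673
σ̂ = s̄ / c₄ = 0.0673 / 0.9515 = 0.0707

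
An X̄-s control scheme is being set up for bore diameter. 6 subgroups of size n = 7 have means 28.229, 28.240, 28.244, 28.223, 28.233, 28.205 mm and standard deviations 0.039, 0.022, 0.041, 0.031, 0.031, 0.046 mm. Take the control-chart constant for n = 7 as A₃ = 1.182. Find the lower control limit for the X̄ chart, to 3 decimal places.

28.188

X̄̄ = (28.229 + 28.240 + 28.244 + 28.223 + 28.233 + 28.205) / 6 = 28.2290
s̄ = (0.039 + 0.022 + 0.041 + 0.031 + 0.031 + 0.046) / 6 = 0.0350
LCL = X̄̄ − A₃·s̄ = 28.2290 − 1.182 × 0.0350 = 28.1876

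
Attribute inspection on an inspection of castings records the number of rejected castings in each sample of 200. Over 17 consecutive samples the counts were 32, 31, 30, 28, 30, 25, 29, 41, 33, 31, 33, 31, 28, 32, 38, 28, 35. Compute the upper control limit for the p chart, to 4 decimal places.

0.2346

p̄ = Σdᵢ / (k·n) = 535 / (17 × 200) = 0.15735
UCL = p̄ + 3·√(p̄(1−p̄)/n) = 0.15735 + 3 × √(0.15735×0.84265/200) = 0.15735 + 3 × 0.02575 = 0.23460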